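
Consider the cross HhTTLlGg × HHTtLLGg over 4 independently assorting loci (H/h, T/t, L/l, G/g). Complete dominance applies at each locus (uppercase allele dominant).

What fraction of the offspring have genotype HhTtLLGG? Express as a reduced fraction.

HhTTLlGg gametes: HTLG×2, HTLg×2, HTlG×2, HTlg×2, hTLG×2, hTLg×2, hTlG×2, hTlg×2
HHTtLLGg gametes: HTLG×4, HTLg×4, HtLG×4, HtLg×4
HhTTLlGg×HHTtLLGg grid (16·16=256): HHTTLLGG=8 HHTTLLGg=16 HHTTLLgg=8 HHTTLlGG=8 HHTTLlGg=16 HHTTLlgg=8 HHTtLLGG=8 HHTtLLGg=16 HHTtLLgg=8 HHTtLlGG=8 HHTtLlGg=16 HHTtLlgg=8 HhTTLLGG=8 HhTTLLGg=16 HhTTLLgg=8 HhTTLlGG=8 HhTTLlGg=16 HhTTLlgg=8 HhTtLLGG=8 HhTtLLGg=16 HhTtLLgg=8 HhTtLlGG=8 HhTtLlGg=16 HhTtLlgg=8
HhTtLLGG hits 8/256; gcd=8; 8÷8/256÷8 = 1/32

P(HhTtLLGG) = 1/32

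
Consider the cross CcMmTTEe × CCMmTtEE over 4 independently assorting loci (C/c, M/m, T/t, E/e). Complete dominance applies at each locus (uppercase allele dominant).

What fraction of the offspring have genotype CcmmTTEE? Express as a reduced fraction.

CcMmTTEe gametes: CMTE×2, CMTe×2, CmTE×2, CmTe×2, cMTE×2, cMTe×2, cmTE×2, cmTe×2
CCMmTtEE gametes: CMTE×4, CMtE×4, CmTE×4, CmtE×4
CcMmTTEe×CCMmTtEE grid (16·16=256): CCMMTTEE=8 CCMMTTEe=8 CCMMTtEE=8 CCMMTtEe=8 CCMmTTEE=16 CCMmTTEe=16 CCMmTtEE=16 CCMmTtEe=16 CCmmTTEE=8 CCmmTTEe=8 CCmmTtEE=8 CCmmTtEe=8 CcMMTTEE=8 CcMMTTEe=8 CcMMTtEE=8 CcMMTtEe=8 CcMmTTEE=16 CcMmTTEe=16 CcMmTtEE=16 CcMmTtEe=16 CcmmTTEE=8 CcmmTTEe=8 CcmmTtEE=8 CcmmTtEe=8
CcmmTTEE hits 8/256; gcd=8; 8÷8/256÷8 = 1/32

P(CcmmTTEE) = 1/32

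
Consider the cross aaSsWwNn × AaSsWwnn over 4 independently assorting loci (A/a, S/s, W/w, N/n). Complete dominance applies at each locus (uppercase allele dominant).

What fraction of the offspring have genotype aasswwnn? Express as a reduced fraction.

aaSsWwNn gametes: aSWN×2, aSWn×2, aSwN×2, aSwn×2, asWN×2, asWn×2, aswN×2, aswn×2
AaSsWwnn gametes: ASWn×2, ASwn×2, AsWn×2, Aswn×2, aSWn×2, aSwn×2, asWn×2, aswn×2
aaSsWwNn×AaSsWwnn grid (16·16=256): AaSSWWNn=4 AaSSWWnn=4 AaSSWwNn=8 AaSSWwnn=8 AaSSwwNn=4 AaSSwwnn=4 AaSsWWNn=8 AaSsWWnn=8 AaSsWwNn=16 AaSsWwnn=16 AaSswwNn=8 AaSswwnn=8 AassWWNn=4 AassWWnn=4 AassWwNn=8 AassWwnn=8 AasswwNn=4 Aasswwnn=4 aaSSWWNn=4 aaSSWWnn=4 aaSSWwNn=8 aaSSWwnn=8 aaSSwwNn=4 aaSSwwnn=4 aaSsWWNn=8 aaSsWWnn=8 aaSsWwNn=16 aaSsWwnn=16 aaSswwNn=8 aaSswwnn=8 aassWWNn=4 aassWWnn=4 aassWwNn=8 aassWwnn=8 aasswwNn=4 aasswwnn=4
aasswwnn hits 4/256; gcd=4; 4÷4/256÷4 = 1/64

P(aasswwnn) = 1/64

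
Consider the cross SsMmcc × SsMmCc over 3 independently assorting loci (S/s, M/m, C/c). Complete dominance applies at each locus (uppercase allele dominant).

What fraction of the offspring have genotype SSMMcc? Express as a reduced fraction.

SsMmcc gametes: SMc×2, Smc×2, sMc×2, smc×2
SsMmCc gametes: SMC×1, SMc×1, SmC×1, Smc×1, sMC×1, sMc×1, smC×1, smc×1
SsMmcc×SsMmCc grid (8·8=64): SSMMCc=2 SSMMcc=2 SSMmCc=4 SSMmcc=4 SSmmCc=2 SSmmcc=2 SsMMCc=4 SsMMcc=4 SsMmCc=8 SsMmcc=8 SsmmCc=4 Ssmmcc=4 ssMMCc=2 ssMMcc=2 ssMmCc=4 ssMmcc=4 ssmmCc=2 ssmmcc=2
SSMMcc hits 2/64; gcd=2; 2÷2/64÷2 = 1/32

P(SSMMcc) = 1/32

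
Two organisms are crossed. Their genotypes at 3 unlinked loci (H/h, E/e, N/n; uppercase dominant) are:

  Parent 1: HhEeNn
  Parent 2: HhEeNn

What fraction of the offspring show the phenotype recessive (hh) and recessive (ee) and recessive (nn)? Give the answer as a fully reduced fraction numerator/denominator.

P(hh ee nn) = 1/64

HhEeNn gametes: HEN×1, HEn×1, HeN×1, Hen×1, hEN×1, hEn×1, heN×1, hen×1
HhEeNn gametes: HEN×1, HEn×1, HeN×1, Hen×1, hEN×1, hEn×1, heN×1, hen×1
HhEeNn×HhEeNn grid (8·8=64): HHEENN=1 HHEENn=2 HHEEnn=1 HHEeNN=2 HHEeNn=4 HHEenn=2 HHeeNN=1 HHeeNn=2 HHeenn=1 HhEENN=2 HhEENn=4 HhEEnn=2 HhEeNN=4 HhEeNn=8 HhEenn=4 HheeNN=2 HheeNn=4 Hheenn=2 hhEENN=1 hhEENn=2 hhEEnn=1 hhEeNN=2 hhEeNn=4 hhEenn=2 hheeNN=1 hheeNn=2 hheenn=1
hh ee nn hits 1/64; gcd=1; 1÷1/64÷1 = 1/64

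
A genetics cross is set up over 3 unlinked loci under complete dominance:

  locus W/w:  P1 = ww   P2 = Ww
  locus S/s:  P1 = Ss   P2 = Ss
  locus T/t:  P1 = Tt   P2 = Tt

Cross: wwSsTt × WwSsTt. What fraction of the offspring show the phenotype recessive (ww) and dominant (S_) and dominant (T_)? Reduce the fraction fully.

wwSsTt gametes: wST×2, wSt×2, wsT×2, wst×2
WwSsTt gametes: WST×1, WSt×1, WsT×1, Wst×1, wST×1, wSt×1, wsT×1, wst×1
wwSsTt×WwSsTt grid (8·8=64): WwSSTT=2 WwSSTt=4 WwSStt=2 WwSsTT=4 WwSsTt=8 WwSstt=4 WwssTT=2 WwssTt=4 Wwsstt=2 wwSSTT=2 wwSSTt=4 wwSStt=2 wwSsTT=4 wwSsTt=8 wwSstt=4 wwssTT=2 wwssTt=4 wwsstt=2
ww S_ T_ hits 18/64; gcd=2; 18÷2/64÷2 = 9/32

P(ww S_ T_) = 9/32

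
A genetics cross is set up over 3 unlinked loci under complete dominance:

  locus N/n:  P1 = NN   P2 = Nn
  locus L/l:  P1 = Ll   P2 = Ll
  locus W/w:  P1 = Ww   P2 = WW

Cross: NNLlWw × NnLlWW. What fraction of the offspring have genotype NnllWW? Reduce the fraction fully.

P(NnllWW) = 1/16

NNLlWw gametes: NLW×2, NLw×2, NlW×2, Nlw×2
NnLlWW gametes: NLW×2, NlW×2, nLW×2, nlW×2
NNLlWw×NnLlWW grid (8·8=64): NNLLWW=4 NNLLWw=4 NNLlWW=8 NNLlWw=8 NNllWW=4 NNllWw=4 NnLLWW=4 NnLLWw=4 NnLlWW=8 NnLlWw=8 NnllWW=4 NnllWw=4
NnllWW hits 4/64; gcd=4; 4÷4/64÷4 = 1/16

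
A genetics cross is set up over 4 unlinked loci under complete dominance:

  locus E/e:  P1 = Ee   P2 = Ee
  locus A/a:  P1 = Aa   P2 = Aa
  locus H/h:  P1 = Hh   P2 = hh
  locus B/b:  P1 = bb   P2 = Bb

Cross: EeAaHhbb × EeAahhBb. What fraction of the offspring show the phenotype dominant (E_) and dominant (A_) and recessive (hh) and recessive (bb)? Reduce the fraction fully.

P(E_ A_ hh bb) = 9/64

EeAaHhbb gametes: EAHb×2, EAhb×2, EaHb×2, Eahb×2, eAHb×2, eAhb×2, eaHb×2, eahb×2
EeAahhBb gametes: EAhB×2, EAhb×2, EahB×2, Eahb×2, eAhB×2, eAhb×2, eahB×2, eahb×2
EeAaHhbb×EeAahhBb grid (16·16=256): EEAAHhBb=4 EEAAHhbb=4 EEAAhhBb=4 EEAAhhbb=4 EEAaHhBb=8 EEAaHhbb=8 EEAahhBb=8 EEAahhbb=8 EEaaHhBb=4 EEaaHhbb=4 EEaahhBb=4 EEaahhbb=4 EeAAHhBb=8 EeAAHhbb=8 EeAAhhBb=8 EeAAhhbb=8 EeAaHhBb=16 EeAaHhbb=16 EeAahhBb=16 EeAahhbb=16 EeaaHhBb=8 EeaaHhbb=8 EeaahhBb=8 Eeaahhbb=8 eeAAHhBb=4 eeAAHhbb=4 eeAAhhBb=4 eeAAhhbb=4 eeAaHhBb=8 eeAaHhbb=8 eeAahhBb=8 eeAahhbb=8 eeaaHhBb=4 eeaaHhbb=4 eeaahhBb=4 eeaahhbb=4
E_ A_ hh bb hits 36/256; gcd=4; 36÷4/256÷4 = 9/64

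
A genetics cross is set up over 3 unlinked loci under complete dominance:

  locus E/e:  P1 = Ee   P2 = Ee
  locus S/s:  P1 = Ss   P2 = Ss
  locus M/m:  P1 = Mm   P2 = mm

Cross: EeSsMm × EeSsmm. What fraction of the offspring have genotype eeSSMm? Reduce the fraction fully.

EeSsMm gametes: ESM×1, ESm×1, EsM×1, Esm×1, eSM×1, eSm×1, esM×1, esm×1
EeSsmm gametes: ESm×2, Esm×2, eSm×2, esm×2
EeSsMm×EeSsmm grid (8·8=64): EESSMm=2 EESSmm=2 EESsMm=4 EESsmm=4 EEssMm=2 EEssmm=2 EeSSMm=4 EeSSmm=4 EeSsMm=8 EeSsmm=8 EessMm=4 Eessmm=4 eeSSMm=2 eeSSmm=2 eeSsMm=4 eeSsmm=4 eessMm=2 eessmm=2
eeSSMm hits 2/64; gcd=2; 2÷2/64÷2 = 1/32

P(eeSSMm) = 1/32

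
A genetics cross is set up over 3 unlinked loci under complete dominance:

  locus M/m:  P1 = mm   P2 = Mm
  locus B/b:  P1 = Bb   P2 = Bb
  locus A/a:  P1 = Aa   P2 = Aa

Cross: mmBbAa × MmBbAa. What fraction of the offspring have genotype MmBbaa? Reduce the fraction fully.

mmBbAa gametes: mBA×2, mBa×2, mbA×2, mba×2
MmBbAa gametes: MBA×1, MBa×1, MbA×1, Mba×1, mBA×1, mBa×1, mbA×1, mba×1
mmBbAa×MmBbAa grid (8·8=64): MmBBAA=2 MmBBAa=4 MmBBaa=2 MmBbAA=4 MmBbAa=8 MmBbaa=4 MmbbAA=2 MmbbAa=4 Mmbbaa=2 mmBBAA=2 mmBBAa=4 mmBBaa=2 mmBbAA=4 mmBbAa=8 mmBbaa=4 mmbbAA=2 mmbbAa=4 mmbbaa=2
MmBbaa hits 4/64; gcd=4; 4÷4/64÷4 = 1/16

P(MmBbaa) = 1/16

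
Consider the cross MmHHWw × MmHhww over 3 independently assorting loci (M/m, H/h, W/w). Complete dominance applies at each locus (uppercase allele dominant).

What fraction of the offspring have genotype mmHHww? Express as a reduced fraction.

MmHHWw gametes: MHW×2, MHw×2, mHW×2, mHw×2
MmHhww gametes: MHw×2, Mhw×2, mHw×2, mhw×2
MmHHWw×MmHhww grid (8·8=64): MMHHWw=4 MMHHww=4 MMHhWw=4 MMHhww=4 MmHHWw=8 MmHHww=8 MmHhWw=8 MmHhww=8 mmHHWw=4 mmHHww=4 mmHhWw=4 mmHhww=4
mmHHww hits 4/64; gcd=4; 4÷4/64÷4 = 1/16

P(mmHHww) = 1/16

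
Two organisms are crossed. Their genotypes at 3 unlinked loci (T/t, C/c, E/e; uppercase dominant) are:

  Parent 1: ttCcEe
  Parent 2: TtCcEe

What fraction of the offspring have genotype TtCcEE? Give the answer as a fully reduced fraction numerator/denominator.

P(TtCcEE) = 1/16

ttCcEe gametes: tCE×2, tCe×2, tcE×2, tce×2
TtCcEe gametes: TCE×1, TCe×1, TcE×1, Tce×1, tCE×1, tCe×1, tcE×1, tce×1
ttCcEe×TtCcEe grid (8·8=64): TtCCEE=2 TtCCEe=4 TtCCee=2 TtCcEE=4 TtCcEe=8 TtCcee=4 TtccEE=2 TtccEe=4 Ttccee=2 ttCCEE=2 ttCCEe=4 ttCCee=2 ttCcEE=4 ttCcEe=8 ttCcee=4 ttccEE=2 ttccEe=4 ttccee=2
TtCcEE hits 4/64; gcd=4; 4÷4/64÷4 = 1/16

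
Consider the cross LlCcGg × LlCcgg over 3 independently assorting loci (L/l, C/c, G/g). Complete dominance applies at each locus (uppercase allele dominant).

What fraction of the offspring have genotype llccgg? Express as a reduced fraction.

P(llccgg) = 1/32

LlCcGg gametes: LCG×1, LCg×1, LcG×1, Lcg×1, lCG×1, lCg×1, lcG×1, lcg×1
LlCcgg gametes: LCg×2, Lcg×2, lCg×2, lcg×2
LlCcGg×LlCcgg grid (8·8=64): LLCCGg=2 LLCCgg=2 LLCcGg=4 LLCcgg=4 LLccGg=2 LLccgg=2 LlCCGg=4 LlCCgg=4 LlCcGg=8 LlCcgg=8 LlccGg=4 Llccgg=4 llCCGg=2 llCCgg=2 llCcGg=4 llCcgg=4 llccGg=2 llccgg=2
llccgg hits 2/64; gcd=2; 2÷2/64÷2 = 1/32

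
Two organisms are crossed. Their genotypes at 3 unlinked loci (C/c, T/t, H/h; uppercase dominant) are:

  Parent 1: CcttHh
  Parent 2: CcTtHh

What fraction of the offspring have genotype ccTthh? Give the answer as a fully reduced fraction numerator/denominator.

P(ccTthh) = 1/32

CcttHh gametes: CtH×2, Cth×2, ctH×2, cth×2
CcTtHh gametes: CTH×1, CTh×1, CtH×1, Cth×1, cTH×1, cTh×1, ctH×1, cth×1
CcttHh×CcTtHh grid (8·8=64): CCTtHH=2 CCTtHh=4 CCTthh=2 CCttHH=2 CCttHh=4 CCtthh=2 CcTtHH=4 CcTtHh=8 CcTthh=4 CcttHH=4 CcttHh=8 Cctthh=4 ccTtHH=2 ccTtHh=4 ccTthh=2 ccttHH=2 ccttHh=4 cctthh=2
ccTthh hits 2/64; gcd=2; 2÷2/64÷2 = 1/32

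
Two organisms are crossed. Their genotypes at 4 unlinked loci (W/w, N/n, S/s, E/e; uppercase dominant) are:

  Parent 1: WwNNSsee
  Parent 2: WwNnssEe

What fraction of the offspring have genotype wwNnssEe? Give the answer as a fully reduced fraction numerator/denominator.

WwNNSsee gametes: WNSe×4, WNse×4, wNSe×4, wNse×4
WwNnssEe gametes: WNsE×2, WNse×2, WnsE×2, Wnse×2, wNsE×2, wNse×2, wnsE×2, wnse×2
WwNNSsee×WwNnssEe grid (16·16=256): WWNNSsEe=8 WWNNSsee=8 WWNNssEe=8 WWNNssee=8 WWNnSsEe=8 WWNnSsee=8 WWNnssEe=8 WWNnssee=8 WwNNSsEe=16 WwNNSsee=16 WwNNssEe=16 WwNNssee=16 WwNnSsEe=16 WwNnSsee=16 WwNnssEe=16 WwNnssee=16 wwNNSsEe=8 wwNNSsee=8 wwNNssEe=8 wwNNssee=8 wwNnSsEe=8 wwNnSsee=8 wwNnssEe=8 wwNnssee=8
wwNnssEe hits 8/256; gcd=8; 8÷8/256÷8 = 1/32

P(wwNnssEe) = 1/32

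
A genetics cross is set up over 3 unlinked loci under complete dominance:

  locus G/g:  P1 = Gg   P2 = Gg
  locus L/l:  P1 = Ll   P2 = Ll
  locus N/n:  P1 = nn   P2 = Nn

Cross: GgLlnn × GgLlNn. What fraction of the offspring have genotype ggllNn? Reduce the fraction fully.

P(ggllNn) = 1/32

GgLlnn gametes: GLn×2, Gln×2, gLn×2, gln×2
GgLlNn gametes: GLN×1, GLn×1, GlN×1, Gln×1, gLN×1, gLn×1, glN×1, gln×1
GgLlnn×GgLlNn grid (8·8=64): GGLLNn=2 GGLLnn=2 GGLlNn=4 GGLlnn=4 GGllNn=2 GGllnn=2 GgLLNn=4 GgLLnn=4 GgLlNn=8 GgLlnn=8 GgllNn=4 Ggllnn=4 ggLLNn=2 ggLLnn=2 ggLlNn=4 ggLlnn=4 ggllNn=2 ggllnn=2
ggllNn hits 2/64; gcd=2; 2÷2/64÷2 = 1/32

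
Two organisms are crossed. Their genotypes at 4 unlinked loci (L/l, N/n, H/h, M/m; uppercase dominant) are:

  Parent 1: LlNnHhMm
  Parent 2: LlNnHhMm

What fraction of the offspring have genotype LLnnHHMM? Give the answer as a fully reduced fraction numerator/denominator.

P(LLnnHHMM) = 1/256

LlNnHhMm gametes: LNHM×1, LNHm×1, LNhM×1, LNhm×1, LnHM×1, LnHm×1, LnhM×1, Lnhm×1, lNHM×1, lNHm×1, lNhM×1, lNhm×1, lnHM×1, lnHm×1, lnhM×1, lnhm×1
LlNnHhMm gametes: LNHM×1, LNHm×1, LNhM×1, LNhm×1, LnHM×1, LnHm×1, LnhM×1, Lnhm×1, lNHM×1, lNHm×1, lNhM×1, lNhm×1, lnHM×1, lnHm×1, lnhM×1, lnhm×1
LlNnHhMm×LlNnHhMm grid (16·16=256): LLNNHHMM=1 LLNNHHMm=2 LLNNHHmm=1 LLNNHhMM=2 LLNNHhMm=4 LLNNHhmm=2 LLNNhhMM=1 LLNNhhMm=2 LLNNhhmm=1 LLNnHHMM=2 LLNnHHMm=4 LLNnHHmm=2 LLNnHhMM=4 LLNnHhMm=8 LLNnHhmm=4 LLNnhhMM=2 LLNnhhMm=4 LLNnhhmm=2 LLnnHHMM=1 LLnnHHMm=2 LLnnHHmm=1 LLnnHhMM=2 LLnnHhMm=4 LLnnHhmm=2 LLnnhhMM=1 LLnnhhMm=2 LLnnhhmm=1 LlNNHHMM=2 LlNNHHMm=4 LlNNHHmm=2 LlNNHhMM=4 LlNNHhMm=8 LlNNHhmm=4 LlNNhhMM=2 LlNNhhMm=4 LlNNhhmm=2 LlNnHHMM=4 LlNnHHMm=8 LlNnHHmm=4 LlNnHhMM=8 LlNnHhMm=16 LlNnHhmm=8 LlNnhhMM=4 LlNnhhMm=8 LlNnhhmm=4 LlnnHHMM=2 LlnnHHMm=4 LlnnHHmm=2 LlnnHhMM=4 LlnnHhMm=8 LlnnHhmm=4 LlnnhhMM=2 LlnnhhMm=4 Llnnhhmm=2 llNNHHMM=1 llNNHHMm=2 llNNHHmm=1 llNNHhMM=2 llNNHhMm=4 llNNHhmm=2 llNNhhMM=1 llNNhhMm=2 llNNhhmm=1 llNnHHMM=2 llNnHHMm=4 llNnHHmm=2 llNnHhMM=4 llNnHhMm=8 llNnHhmm=4 llNnhhMM=2 llNnhhMm=4 llNnhhmm=2 llnnHHMM=1 llnnHHMm=2 llnnHHmm=1 llnnHhMM=2 llnnHhMm=4 llnnHhmm=2 llnnhhMM=1 llnnhhMm=2 llnnhhmm=1
LLnnHHMM hits 1/256; gcd=1; 1÷1/256÷1 = 1/256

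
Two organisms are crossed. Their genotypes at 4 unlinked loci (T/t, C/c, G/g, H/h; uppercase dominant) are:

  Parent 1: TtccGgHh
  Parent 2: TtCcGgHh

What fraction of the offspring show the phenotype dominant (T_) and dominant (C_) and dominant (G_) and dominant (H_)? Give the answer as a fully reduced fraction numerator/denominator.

TtccGgHh gametes: TcGH×2, TcGh×2, TcgH×2, Tcgh×2, tcGH×2, tcGh×2, tcgH×2, tcgh×2
TtCcGgHh gametes: TCGH×1, TCGh×1, TCgH×1, TCgh×1, TcGH×1, TcGh×1, TcgH×1, Tcgh×1, tCGH×1, tCGh×1, tCgH×1, tCgh×1, tcGH×1, tcGh×1, tcgH×1, tcgh×1
TtccGgHh×TtCcGgHh grid (16·16=256): TTCcGGHH=2 TTCcGGHh=4 TTCcGGhh=2 TTCcGgHH=4 TTCcGgHh=8 TTCcGghh=4 TTCcggHH=2 TTCcggHh=4 TTCcgghh=2 TTccGGHH=2 TTccGGHh=4 TTccGGhh=2 TTccGgHH=4 TTccGgHh=8 TTccGghh=4 TTccggHH=2 TTccggHh=4 TTccgghh=2 TtCcGGHH=4 TtCcGGHh=8 TtCcGGhh=4 TtCcGgHH=8 TtCcGgHh=16 TtCcGghh=8 TtCcggHH=4 TtCcggHh=8 TtCcgghh=4 TtccGGHH=4 TtccGGHh=8 TtccGGhh=4 TtccGgHH=8 TtccGgHh=16 TtccGghh=8 TtccggHH=4 TtccggHh=8 Ttccgghh=4 ttCcGGHH=2 ttCcGGHh=4 ttCcGGhh=2 ttCcGgHH=4 ttCcGgHh=8 ttCcGghh=4 ttCcggHH=2 ttCcggHh=4 ttCcgghh=2 ttccGGHH=2 ttccGGHh=4 ttccGGhh=2 ttccGgHH=4 ttccGgHh=8 ttccGghh=4 ttccggHH=2 ttccggHh=4 ttccgghh=2
T_ C_ G_ H_ hits 54/256; gcd=2; 54÷2/256÷2 = 27/128

P(T_ C_ G_ H_) = 27/128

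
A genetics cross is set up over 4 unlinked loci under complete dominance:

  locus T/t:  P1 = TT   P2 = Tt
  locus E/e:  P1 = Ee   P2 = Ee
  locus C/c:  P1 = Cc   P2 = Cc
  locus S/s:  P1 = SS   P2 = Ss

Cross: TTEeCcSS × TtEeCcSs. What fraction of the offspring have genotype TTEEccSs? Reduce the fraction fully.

P(TTEEccSs) = 1/64

TTEeCcSS gametes: TECS×4, TEcS×4, TeCS×4, TecS×4
TtEeCcSs gametes: TECS×1, TECs×1, TEcS×1, TEcs×1, TeCS×1, TeCs×1, TecS×1, Tecs×1, tECS×1, tECs×1, tEcS×1, tEcs×1, teCS×1, teCs×1, tecS×1, tecs×1
TTEeCcSS×TtEeCcSs grid (16·16=256): TTEECCSS=4 TTEECCSs=4 TTEECcSS=8 TTEECcSs=8 TTEEccSS=4 TTEEccSs=4 TTEeCCSS=8 TTEeCCSs=8 TTEeCcSS=16 TTEeCcSs=16 TTEeccSS=8 TTEeccSs=8 TTeeCCSS=4 TTeeCCSs=4 TTeeCcSS=8 TTeeCcSs=8 TTeeccSS=4 TTeeccSs=4 TtEECCSS=4 TtEECCSs=4 TtEECcSS=8 TtEECcSs=8 TtEEccSS=4 TtEEccSs=4 TtEeCCSS=8 TtEeCCSs=8 TtEeCcSS=16 TtEeCcSs=16 TtEeccSS=8 TtEeccSs=8 TteeCCSS=4 TteeCCSs=4 TteeCcSS=8 TteeCcSs=8 TteeccSS=4 TteeccSs=4
TTEEccSs hits 4/256; gcd=4; 4÷4/256÷4 = 1/64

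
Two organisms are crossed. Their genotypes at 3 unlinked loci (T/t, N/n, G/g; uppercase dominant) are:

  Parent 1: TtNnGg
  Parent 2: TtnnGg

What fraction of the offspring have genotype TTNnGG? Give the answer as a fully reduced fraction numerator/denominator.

P(TTNnGG) = 1/32

TtNnGg gametes: TNG×1, TNg×1, TnG×1, Tng×1, tNG×1, tNg×1, tnG×1, tng×1
TtnnGg gametes: TnG×2, Tng×2, tnG×2, tng×2
TtNnGg×TtnnGg grid (8·8=64): TTNnGG=2 TTNnGg=4 TTNngg=2 TTnnGG=2 TTnnGg=4 TTnngg=2 TtNnGG=4 TtNnGg=8 TtNngg=4 TtnnGG=4 TtnnGg=8 Ttnngg=4 ttNnGG=2 ttNnGg=4 ttNngg=2 ttnnGG=2 ttnnGg=4 ttnngg=2
TTNnGG hits 2/64; gcd=2; 2÷2/64÷2 = 1/32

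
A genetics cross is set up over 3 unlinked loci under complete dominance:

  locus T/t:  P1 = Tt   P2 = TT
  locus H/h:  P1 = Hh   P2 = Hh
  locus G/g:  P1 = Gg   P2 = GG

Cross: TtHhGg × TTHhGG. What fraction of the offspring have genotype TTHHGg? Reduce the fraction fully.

P(TTHHGg) = 1/16

TtHhGg gametes: THG×1, THg×1, ThG×1, Thg×1, tHG×1, tHg×1, thG×1, thg×1
TTHhGG gametes: THG×4, ThG×4
TtHhGg×TTHhGG grid (8·8=64): TTHHGG=4 TTHHGg=4 TTHhGG=8 TTHhGg=8 TThhGG=4 TThhGg=4 TtHHGG=4 TtHHGg=4 TtHhGG=8 TtHhGg=8 TthhGG=4 TthhGg=4
TTHHGg hits 4/64; gcd=4; 4÷4/64÷4 = 1/16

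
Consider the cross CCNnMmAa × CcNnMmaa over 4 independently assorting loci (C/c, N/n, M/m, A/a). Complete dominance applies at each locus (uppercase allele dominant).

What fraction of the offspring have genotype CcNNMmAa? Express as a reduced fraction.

CCNnMmAa gametes: CNMA×2, CNMa×2, CNmA×2, CNma×2, CnMA×2, CnMa×2, CnmA×2, Cnma×2
CcNnMmaa gametes: CNMa×2, CNma×2, CnMa×2, Cnma×2, cNMa×2, cNma×2, cnMa×2, cnma×2
CCNnMmAa×CcNnMmaa grid (16·16=256): CCNNMMAa=4 CCNNMMaa=4 CCNNMmAa=8 CCNNMmaa=8 CCNNmmAa=4 CCNNmmaa=4 CCNnMMAa=8 CCNnMMaa=8 CCNnMmAa=16 CCNnMmaa=16 CCNnmmAa=8 CCNnmmaa=8 CCnnMMAa=4 CCnnMMaa=4 CCnnMmAa=8 CCnnMmaa=8 CCnnmmAa=4 CCnnmmaa=4 CcNNMMAa=4 CcNNMMaa=4 CcNNMmAa=8 CcNNMmaa=8 CcNNmmAa=4 CcNNmmaa=4 CcNnMMAa=8 CcNnMMaa=8 CcNnMmAa=16 CcNnMmaa=16 CcNnmmAa=8 CcNnmmaa=8 CcnnMMAa=4 CcnnMMaa=4 CcnnMmAa=8 CcnnMmaa=8 CcnnmmAa=4 Ccnnmmaa=4
CcNNMmAa hits 8/256; gcd=8; 8÷8/256÷8 = 1/32

P(CcNNMmAa) = 1/32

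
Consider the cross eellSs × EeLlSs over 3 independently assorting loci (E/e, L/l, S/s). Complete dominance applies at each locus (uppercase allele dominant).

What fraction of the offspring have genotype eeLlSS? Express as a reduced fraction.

P(eeLlSS) = 1/16

eellSs gametes: elS×4, els×4
EeLlSs gametes: ELS×1, ELs×1, ElS×1, Els×1, eLS×1, eLs×1, elS×1, els×1
eellSs×EeLlSs grid (8·8=64): EeLlSS=4 EeLlSs=8 EeLlss=4 EellSS=4 EellSs=8 Eellss=4 eeLlSS=4 eeLlSs=8 eeLlss=4 eellSS=4 eellSs=8 eellss=4
eeLlSS hits 4/64; gcd=4; 4÷4/64÷4 = 1/16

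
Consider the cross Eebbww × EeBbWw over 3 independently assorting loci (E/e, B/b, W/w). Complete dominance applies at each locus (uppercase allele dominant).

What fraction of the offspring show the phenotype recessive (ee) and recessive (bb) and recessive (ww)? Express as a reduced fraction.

P(ee bb ww) = 1/16

Eebbww gametes: Ebw×4, ebw×4
EeBbWw gametes: EBW×1, EBw×1, EbW×1, Ebw×1, eBW×1, eBw×1, ebW×1, ebw×1
Eebbww×EeBbWw grid (8·8=64): EEBbWw=4 EEBbww=4 EEbbWw=4 EEbbww=4 EeBbWw=8 EeBbww=8 EebbWw=8 Eebbww=8 eeBbWw=4 eeBbww=4 eebbWw=4 eebbww=4
ee bb ww hits 4/64; gcd=4; 4÷4/64÷4 = 1/16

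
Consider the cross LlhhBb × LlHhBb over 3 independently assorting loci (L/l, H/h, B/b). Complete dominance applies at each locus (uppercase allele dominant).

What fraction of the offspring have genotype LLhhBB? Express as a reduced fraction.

P(LLhhBB) = 1/32

LlhhBb gametes: LhB×2, Lhb×2, lhB×2, lhb×2
LlHhBb gametes: LHB×1, LHb×1, LhB×1, Lhb×1, lHB×1, lHb×1, lhB×1, lhb×1
LlhhBb×LlHhBb grid (8·8=64): LLHhBB=2 LLHhBb=4 LLHhbb=2 LLhhBB=2 LLhhBb=4 LLhhbb=2 LlHhBB=4 LlHhBb=8 LlHhbb=4 LlhhBB=4 LlhhBb=8 Llhhbb=4 llHhBB=2 llHhBb=4 llHhbb=2 llhhBB=2 llhhBb=4 llhhbb=2
LLhhBB hits 2/64; gcd=2; 2÷2/64÷2 = 1/32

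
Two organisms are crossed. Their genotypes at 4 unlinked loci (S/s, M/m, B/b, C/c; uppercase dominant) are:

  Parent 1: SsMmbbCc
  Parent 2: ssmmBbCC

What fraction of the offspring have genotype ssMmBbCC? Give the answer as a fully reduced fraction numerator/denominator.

SsMmbbCc gametes: SMbC×2, SMbc×2, SmbC×2, Smbc×2, sMbC×2, sMbc×2, smbC×2, smbc×2
ssmmBbCC gametes: smBC×8, smbC×8
SsMmbbCc×ssmmBbCC grid (16·16=256): SsMmBbCC=16 SsMmBbCc=16 SsMmbbCC=16 SsMmbbCc=16 SsmmBbCC=16 SsmmBbCc=16 SsmmbbCC=16 SsmmbbCc=16 ssMmBbCC=16 ssMmBbCc=16 ssMmbbCC=16 ssMmbbCc=16 ssmmBbCC=16 ssmmBbCc=16 ssmmbbCC=16 ssmmbbCc=16
ssMmBbCC hits 16/256; gcd=16; 16÷16/256÷16 = 1/16

P(ssMmBbCC) = 1/16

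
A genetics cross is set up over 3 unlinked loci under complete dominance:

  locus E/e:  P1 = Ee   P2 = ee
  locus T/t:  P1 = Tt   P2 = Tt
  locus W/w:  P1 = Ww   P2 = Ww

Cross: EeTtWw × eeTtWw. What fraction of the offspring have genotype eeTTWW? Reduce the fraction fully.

EeTtWw gametes: ETW×1, ETw×1, EtW×1, Etw×1, eTW×1, eTw×1, etW×1, etw×1
eeTtWw gametes: eTW×2, eTw×2, etW×2, etw×2
EeTtWw×eeTtWw grid (8·8=64): EeTTWW=2 EeTTWw=4 EeTTww=2 EeTtWW=4 EeTtWw=8 EeTtww=4 EettWW=2 EettWw=4 Eettww=2 eeTTWW=2 eeTTWw=4 eeTTww=2 eeTtWW=4 eeTtWw=8 eeTtww=4 eettWW=2 eettWw=4 eettww=2
eeTTWW hits 2/64; gcd=2; 2÷2/64÷2 = 1/32

P(eeTTWW) = 1/32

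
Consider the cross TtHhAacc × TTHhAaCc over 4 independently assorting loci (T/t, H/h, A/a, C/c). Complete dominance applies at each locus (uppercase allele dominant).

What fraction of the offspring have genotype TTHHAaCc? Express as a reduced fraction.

P(TTHHAaCc) = 1/32

TtHhAacc gametes: THAc×2, THac×2, ThAc×2, Thac×2, tHAc×2, tHac×2, thAc×2, thac×2
TTHhAaCc gametes: THAC×2, THAc×2, THaC×2, THac×2, ThAC×2, ThAc×2, ThaC×2, Thac×2
TtHhAacc×TTHhAaCc grid (16·16=256): TTHHAACc=4 TTHHAAcc=4 TTHHAaCc=8 TTHHAacc=8 TTHHaaCc=4 TTHHaacc=4 TTHhAACc=8 TTHhAAcc=8 TTHhAaCc=16 TTHhAacc=16 TTHhaaCc=8 TTHhaacc=8 TThhAACc=4 TThhAAcc=4 TThhAaCc=8 TThhAacc=8 TThhaaCc=4 TThhaacc=4 TtHHAACc=4 TtHHAAcc=4 TtHHAaCc=8 TtHHAacc=8 TtHHaaCc=4 TtHHaacc=4 TtHhAACc=8 TtHhAAcc=8 TtHhAaCc=16 TtHhAacc=16 TtHhaaCc=8 TtHhaacc=8 TthhAACc=4 TthhAAcc=4 TthhAaCc=8 TthhAacc=8 TthhaaCc=4 Tthhaacc=4
TTHHAaCc hits 8/256; gcd=8; 8÷8/256÷8 = 1/32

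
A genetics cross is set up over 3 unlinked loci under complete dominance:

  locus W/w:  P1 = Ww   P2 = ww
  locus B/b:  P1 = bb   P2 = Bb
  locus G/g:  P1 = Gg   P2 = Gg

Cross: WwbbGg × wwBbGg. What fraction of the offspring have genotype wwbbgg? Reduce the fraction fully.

P(wwbbgg) = 1/16

WwbbGg gametes: WbG×2, Wbg×2, wbG×2, wbg×2
wwBbGg gametes: wBG×2, wBg×2, wbG×2, wbg×2
WwbbGg×wwBbGg grid (8·8=64): WwBbGG=4 WwBbGg=8 WwBbgg=4 WwbbGG=4 WwbbGg=8 Wwbbgg=4 wwBbGG=4 wwBbGg=8 wwBbgg=4 wwbbGG=4 wwbbGg=8 wwbbgg=4
wwbbgg hits 4/64; gcd=4; 4÷4/64÷4 = 1/16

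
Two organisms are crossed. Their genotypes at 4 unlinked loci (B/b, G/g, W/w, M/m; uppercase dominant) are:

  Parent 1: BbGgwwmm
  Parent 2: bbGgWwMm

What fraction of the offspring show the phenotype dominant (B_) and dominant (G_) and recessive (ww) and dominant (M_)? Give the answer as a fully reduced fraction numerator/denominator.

P(B_ G_ ww M_) = 3/32

BbGgwwmm gametes: BGwm×4, Bgwm×4, bGwm×4, bgwm×4
bbGgWwMm gametes: bGWM×2, bGWm×2, bGwM×2, bGwm×2, bgWM×2, bgWm×2, bgwM×2, bgwm×2
BbGgwwmm×bbGgWwMm grid (16·16=256): BbGGWwMm=8 BbGGWwmm=8 BbGGwwMm=8 BbGGwwmm=8 BbGgWwMm=16 BbGgWwmm=16 BbGgwwMm=16 BbGgwwmm=16 BbggWwMm=8 BbggWwmm=8 BbggwwMm=8 Bbggwwmm=8 bbGGWwMm=8 bbGGWwmm=8 bbGGwwMm=8 bbGGwwmm=8 bbGgWwMm=16 bbGgWwmm=16 bbGgwwMm=16 bbGgwwmm=16 bbggWwMm=8 bbggWwmm=8 bbggwwMm=8 bbggwwmm=8
B_ G_ ww M_ hits 24/256; gcd=8; 24÷8/256÷8 = 3/32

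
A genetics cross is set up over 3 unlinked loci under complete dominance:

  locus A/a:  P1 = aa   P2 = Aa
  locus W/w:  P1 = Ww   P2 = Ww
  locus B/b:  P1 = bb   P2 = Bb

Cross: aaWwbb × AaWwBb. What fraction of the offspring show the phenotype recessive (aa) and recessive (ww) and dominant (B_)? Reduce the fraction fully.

P(aa ww B_) = 1/16

aaWwbb gametes: aWb×4, awb×4
AaWwBb gametes: AWB×1, AWb×1, AwB×1, Awb×1, aWB×1, aWb×1, awB×1, awb×1
aaWwbb×AaWwBb grid (8·8=64): AaWWBb=4 AaWWbb=4 AaWwBb=8 AaWwbb=8 AawwBb=4 Aawwbb=4 aaWWBb=4 aaWWbb=4 aaWwBb=8 aaWwbb=8 aawwBb=4 aawwbb=4
aa ww B_ hits 4/64; gcd=4; 4÷4/64÷4 = 1/16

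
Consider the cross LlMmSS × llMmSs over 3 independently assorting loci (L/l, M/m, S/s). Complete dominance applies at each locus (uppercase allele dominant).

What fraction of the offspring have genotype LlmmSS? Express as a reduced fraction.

P(LlmmSS) = 1/16

LlMmSS gametes: LMS×2, LmS×2, lMS×2, lmS×2
llMmSs gametes: lMS×2, lMs×2, lmS×2, lms×2
LlMmSS×llMmSs grid (8·8=64): LlMMSS=4 LlMMSs=4 LlMmSS=8 LlMmSs=8 LlmmSS=4 LlmmSs=4 llMMSS=4 llMMSs=4 llMmSS=8 llMmSs=8 llmmSS=4 llmmSs=4
LlmmSS hits 4/64; gcd=4; 4÷4/64÷4 = 1/16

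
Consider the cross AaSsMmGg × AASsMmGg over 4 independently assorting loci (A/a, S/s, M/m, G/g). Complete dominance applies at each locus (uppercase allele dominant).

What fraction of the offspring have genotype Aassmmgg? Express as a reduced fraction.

AaSsMmGg gametes: ASMG×1, ASMg×1, ASmG×1, ASmg×1, AsMG×1, AsMg×1, AsmG×1, Asmg×1, aSMG×1, aSMg×1, aSmG×1, aSmg×1, asMG×1, asMg×1, asmG×1, asmg×1
AASsMmGg gametes: ASMG×2, ASMg×2, ASmG×2, ASmg×2, AsMG×2, AsMg×2, AsmG×2, Asmg×2
AaSsMmGg×AASsMmGg grid (16·16=256): AASSMMGG=2 AASSMMGg=4 AASSMMgg=2 AASSMmGG=4 AASSMmGg=8 AASSMmgg=4 AASSmmGG=2 AASSmmGg=4 AASSmmgg=2 AASsMMGG=4 AASsMMGg=8 AASsMMgg=4 AASsMmGG=8 AASsMmGg=16 AASsMmgg=8 AASsmmGG=4 AASsmmGg=8 AASsmmgg=4 AAssMMGG=2 AAssMMGg=4 AAssMMgg=2 AAssMmGG=4 AAssMmGg=8 AAssMmgg=4 AAssmmGG=2 AAssmmGg=4 AAssmmgg=2 AaSSMMGG=2 AaSSMMGg=4 AaSSMMgg=2 AaSSMmGG=4 AaSSMmGg=8 AaSSMmgg=4 AaSSmmGG=2 AaSSmmGg=4 AaSSmmgg=2 AaSsMMGG=4 AaSsMMGg=8 AaSsMMgg=4 AaSsMmGG=8 AaSsMmGg=16 AaSsMmgg=8 AaSsmmGG=4 AaSsmmGg=8 AaSsmmgg=4 AassMMGG=2 AassMMGg=4 AassMMgg=2 AassMmGG=4 AassMmGg=8 AassMmgg=4 AassmmGG=2 AassmmGg=4 Aassmmgg=2
Aassmmgg hits 2/256; gcd=2; 2÷2/256÷2 = 1/128

P(Aassmmgg) = 1/128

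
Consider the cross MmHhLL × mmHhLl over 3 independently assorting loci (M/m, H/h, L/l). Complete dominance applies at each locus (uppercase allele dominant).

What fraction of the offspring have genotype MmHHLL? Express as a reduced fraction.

MmHhLL gametes: MHL×2, MhL×2, mHL×2, mhL×2
mmHhLl gametes: mHL×2, mHl×2, mhL×2, mhl×2
MmHhLL×mmHhLl grid (8·8=64): MmHHLL=4 MmHHLl=4 MmHhLL=8 MmHhLl=8 MmhhLL=4 MmhhLl=4 mmHHLL=4 mmHHLl=4 mmHhLL=8 mmHhLl=8 mmhhLL=4 mmhhLl=4
MmHHLL hits 4/64; gcd=4; 4÷4/64÷4 = 1/16

P(MmHHLL) = 1/16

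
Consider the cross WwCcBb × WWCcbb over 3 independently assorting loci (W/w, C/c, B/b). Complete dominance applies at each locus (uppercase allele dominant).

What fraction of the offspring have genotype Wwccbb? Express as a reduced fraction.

WwCcBb gametes: WCB×1, WCb×1, WcB×1, Wcb×1, wCB×1, wCb×1, wcB×1, wcb×1
WWCcbb gametes: WCb×4, Wcb×4
WwCcBb×WWCcbb grid (8·8=64): WWCCBb=4 WWCCbb=4 WWCcBb=8 WWCcbb=8 WWccBb=4 WWccbb=4 WwCCBb=4 WwCCbb=4 WwCcBb=8 WwCcbb=8 WwccBb=4 Wwccbb=4
Wwccbb hits 4/64; gcd=4; 4÷4/64÷4 = 1/16

P(Wwccbb) = 1/16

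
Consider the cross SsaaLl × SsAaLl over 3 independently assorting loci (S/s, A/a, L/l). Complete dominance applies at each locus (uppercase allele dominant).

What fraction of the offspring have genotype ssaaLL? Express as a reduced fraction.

P(ssaaLL) = 1/32

SsaaLl gametes: SaL×2, Sal×2, saL×2, sal×2
SsAaLl gametes: SAL×1, SAl×1, SaL×1, Sal×1, sAL×1, sAl×1, saL×1, sal×1
SsaaLl×SsAaLl grid (8·8=64): SSAaLL=2 SSAaLl=4 SSAall=2 SSaaLL=2 SSaaLl=4 SSaall=2 SsAaLL=4 SsAaLl=8 SsAall=4 SsaaLL=4 SsaaLl=8 Ssaall=4 ssAaLL=2 ssAaLl=4 ssAall=2 ssaaLL=2 ssaaLl=4 ssaall=2
ssaaLL hits 2/64; gcd=2; 2÷2/64÷2 = 1/32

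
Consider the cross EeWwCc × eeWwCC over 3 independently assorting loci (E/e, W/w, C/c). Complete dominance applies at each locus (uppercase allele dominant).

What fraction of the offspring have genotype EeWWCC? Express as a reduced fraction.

EeWwCc gametes: EWC×1, EWc×1, EwC×1, Ewc×1, eWC×1, eWc×1, ewC×1, ewc×1
eeWwCC gametes: eWC×4, ewC×4
EeWwCc×eeWwCC grid (8·8=64): EeWWCC=4 EeWWCc=4 EeWwCC=8 EeWwCc=8 EewwCC=4 EewwCc=4 eeWWCC=4 eeWWCc=4 eeWwCC=8 eeWwCc=8 eewwCC=4 eewwCc=4
EeWWCC hits 4/64; gcd=4; 4÷4/64÷4 = 1/16

P(EeWWCC) = 1/16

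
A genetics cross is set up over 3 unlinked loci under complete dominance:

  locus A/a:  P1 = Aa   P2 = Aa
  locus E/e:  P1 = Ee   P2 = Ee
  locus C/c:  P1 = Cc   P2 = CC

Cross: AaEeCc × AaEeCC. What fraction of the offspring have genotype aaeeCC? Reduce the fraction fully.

AaEeCc gametes: AEC×1, AEc×1, AeC×1, Aec×1, aEC×1, aEc×1, aeC×1, aec×1
AaEeCC gametes: AEC×2, AeC×2, aEC×2, aeC×2
AaEeCc×AaEeCC grid (8·8=64): AAEECC=2 AAEECc=2 AAEeCC=4 AAEeCc=4 AAeeCC=2 AAeeCc=2 AaEECC=4 AaEECc=4 AaEeCC=8 AaEeCc=8 AaeeCC=4 AaeeCc=4 aaEECC=2 aaEECc=2 aaEeCC=4 aaEeCc=4 aaeeCC=2 aaeeCc=2
aaeeCC hits 2/64; gcd=2; 2÷2/64÷2 = 1/32

P(aaeeCC) = 1/32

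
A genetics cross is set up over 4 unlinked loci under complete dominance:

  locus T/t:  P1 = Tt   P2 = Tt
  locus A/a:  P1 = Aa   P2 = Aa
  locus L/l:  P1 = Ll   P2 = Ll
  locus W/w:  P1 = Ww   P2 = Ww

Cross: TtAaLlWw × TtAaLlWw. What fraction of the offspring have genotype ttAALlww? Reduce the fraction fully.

TtAaLlWw gametes: TALW×1, TALw×1, TAlW×1, TAlw×1, TaLW×1, TaLw×1, TalW×1, Talw×1, tALW×1, tALw×1, tAlW×1, tAlw×1, taLW×1, taLw×1, talW×1, talw×1
TtAaLlWw gametes: TALW×1, TALw×1, TAlW×1, TAlw×1, TaLW×1, TaLw×1, TalW×1, Talw×1, tALW×1, tALw×1, tAlW×1, tAlw×1, taLW×1, taLw×1, talW×1, talw×1
TtAaLlWw×TtAaLlWw grid (16·16=256): TTAALLWW=1 TTAALLWw=2 TTAALLww=1 TTAALlWW=2 TTAALlWw=4 TTAALlww=2 TTAAllWW=1 TTAAllWw=2 TTAAllww=1 TTAaLLWW=2 TTAaLLWw=4 TTAaLLww=2 TTAaLlWW=4 TTAaLlWw=8 TTAaLlww=4 TTAallWW=2 TTAallWw=4 TTAallww=2 TTaaLLWW=1 TTaaLLWw=2 TTaaLLww=1 TTaaLlWW=2 TTaaLlWw=4 TTaaLlww=2 TTaallWW=1 TTaallWw=2 TTaallww=1 TtAALLWW=2 TtAALLWw=4 TtAALLww=2 TtAALlWW=4 TtAALlWw=8 TtAALlww=4 TtAAllWW=2 TtAAllWw=4 TtAAllww=2 TtAaLLWW=4 TtAaLLWw=8 TtAaLLww=4 TtAaLlWW=8 TtAaLlWw=16 TtAaLlww=8 TtAallWW=4 TtAallWw=8 TtAallww=4 TtaaLLWW=2 TtaaLLWw=4 TtaaLLww=2 TtaaLlWW=4 TtaaLlWw=8 TtaaLlww=4 TtaallWW=2 TtaallWw=4 Ttaallww=2 ttAALLWW=1 ttAALLWw=2 ttAALLww=1 ttAALlWW=2 ttAALlWw=4 ttAALlww=2 ttAAllWW=1 ttAAllWw=2 ttAAllww=1 ttAaLLWW=2 ttAaLLWw=4 ttAaLLww=2 ttAaLlWW=4 ttAaLlWw=8 ttAaLlww=4 ttAallWW=2 ttAallWw=4 ttAallww=2 ttaaLLWW=1 ttaaLLWw=2 ttaaLLww=1 ttaaLlWW=2 ttaaLlWw=4 ttaaLlww=2 ttaallWW=1 ttaallWw=2 ttaallww=1
ttAALlww hits 2/256; gcd=2; 2÷2/256÷2 = 1/128

P(ttAALlww) = 1/128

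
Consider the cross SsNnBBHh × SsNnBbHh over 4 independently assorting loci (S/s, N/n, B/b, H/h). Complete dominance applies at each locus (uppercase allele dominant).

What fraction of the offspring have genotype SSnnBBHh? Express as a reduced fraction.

SsNnBBHh gametes: SNBH×2, SNBh×2, SnBH×2, SnBh×2, sNBH×2, sNBh×2, snBH×2, snBh×2
SsNnBbHh gametes: SNBH×1, SNBh×1, SNbH×1, SNbh×1, SnBH×1, SnBh×1, SnbH×1, Snbh×1, sNBH×1, sNBh×1, sNbH×1, sNbh×1, snBH×1, snBh×1, snbH×1, snbh×1
SsNnBBHh×SsNnBbHh grid (16·16=256): SSNNBBHH=2 SSNNBBHh=4 SSNNBBhh=2 SSNNBbHH=2 SSNNBbHh=4 SSNNBbhh=2 SSNnBBHH=4 SSNnBBHh=8 SSNnBBhh=4 SSNnBbHH=4 SSNnBbHh=8 SSNnBbhh=4 SSnnBBHH=2 SSnnBBHh=4 SSnnBBhh=2 SSnnBbHH=2 SSnnBbHh=4 SSnnBbhh=2 SsNNBBHH=4 SsNNBBHh=8 SsNNBBhh=4 SsNNBbHH=4 SsNNBbHh=8 SsNNBbhh=4 SsNnBBHH=8 SsNnBBHh=16 SsNnBBhh=8 SsNnBbHH=8 SsNnBbHh=16 SsNnBbhh=8 SsnnBBHH=4 SsnnBBHh=8 SsnnBBhh=4 SsnnBbHH=4 SsnnBbHh=8 SsnnBbhh=4 ssNNBBHH=2 ssNNBBHh=4 ssNNBBhh=2 ssNNBbHH=2 ssNNBbHh=4 ssNNBbhh=2 ssNnBBHH=4 ssNnBBHh=8 ssNnBBhh=4 ssNnBbHH=4 ssNnBbHh=8 ssNnBbhh=4 ssnnBBHH=2 ssnnBBHh=4 ssnnBBhh=2 ssnnBbHH=2 ssnnBbHh=4 ssnnBbhh=2
SSnnBBHh hits 4/256; gcd=4; 4÷4/256÷4 = 1/64

P(SSnnBBHh) = 1/64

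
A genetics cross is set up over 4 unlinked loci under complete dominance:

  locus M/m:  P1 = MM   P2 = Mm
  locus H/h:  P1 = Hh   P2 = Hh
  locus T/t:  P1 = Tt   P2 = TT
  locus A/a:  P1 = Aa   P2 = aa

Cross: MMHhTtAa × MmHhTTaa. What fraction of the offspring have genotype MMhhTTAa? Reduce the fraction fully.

P(MMhhTTAa) = 1/32

MMHhTtAa gametes: MHTA×2, MHTa×2, MHtA×2, MHta×2, MhTA×2, MhTa×2, MhtA×2, Mhta×2
MmHhTTaa gametes: MHTa×4, MhTa×4, mHTa×4, mhTa×4
MMHhTtAa×MmHhTTaa grid (16·16=256): MMHHTTAa=8 MMHHTTaa=8 MMHHTtAa=8 MMHHTtaa=8 MMHhTTAa=16 MMHhTTaa=16 MMHhTtAa=16 MMHhTtaa=16 MMhhTTAa=8 MMhhTTaa=8 MMhhTtAa=8 MMhhTtaa=8 MmHHTTAa=8 MmHHTTaa=8 MmHHTtAa=8 MmHHTtaa=8 MmHhTTAa=16 MmHhTTaa=16 MmHhTtAa=16 MmHhTtaa=16 MmhhTTAa=8 MmhhTTaa=8 MmhhTtAa=8 MmhhTtaa=8
MMhhTTAa hits 8/256; gcd=8; 8÷8/256÷8 = 1/32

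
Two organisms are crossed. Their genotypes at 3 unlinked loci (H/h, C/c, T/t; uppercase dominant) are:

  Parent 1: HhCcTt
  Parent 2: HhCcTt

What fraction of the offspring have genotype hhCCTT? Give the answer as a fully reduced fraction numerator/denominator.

HhCcTt gametes: HCT×1, HCt×1, HcT×1, Hct×1, hCT×1, hCt×1, hcT×1, hct×1
HhCcTt gametes: HCT×1, HCt×1, HcT×1, Hct×1, hCT×1, hCt×1, hcT×1, hct×1
HhCcTt×HhCcTt grid (8·8=64): HHCCTT=1 HHCCTt=2 HHCCtt=1 HHCcTT=2 HHCcTt=4 HHCctt=2 HHccTT=1 HHccTt=2 HHcctt=1 HhCCTT=2 HhCCTt=4 HhCCtt=2 HhCcTT=4 HhCcTt=8 HhCctt=4 HhccTT=2 HhccTt=4 Hhcctt=2 hhCCTT=1 hhCCTt=2 hhCCtt=1 hhCcTT=2 hhCcTt=4 hhCctt=2 hhccTT=1 hhccTt=2 hhcctt=1
hhCCTT hits 1/64; gcd=1; 1÷1/64÷1 = 1/64

P(hhCCTT) = 1/64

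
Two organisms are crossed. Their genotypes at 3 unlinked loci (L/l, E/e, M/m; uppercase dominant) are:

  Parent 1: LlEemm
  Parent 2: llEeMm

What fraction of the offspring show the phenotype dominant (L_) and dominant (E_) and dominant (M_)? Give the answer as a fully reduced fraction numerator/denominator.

P(L_ E_ M_) = 3/16

LlEemm gametes: LEm×2, Lem×2, lEm×2, lem×2
llEeMm gametes: lEM×2, lEm×2, leM×2, lem×2
LlEemm×llEeMm grid (8·8=64): LlEEMm=4 LlEEmm=4 LlEeMm=8 LlEemm=8 LleeMm=4 Lleemm=4 llEEMm=4 llEEmm=4 llEeMm=8 llEemm=8 lleeMm=4 lleemm=4
L_ E_ M_ hits 12/64; gcd=4; 12÷4/64÷4 = 3/16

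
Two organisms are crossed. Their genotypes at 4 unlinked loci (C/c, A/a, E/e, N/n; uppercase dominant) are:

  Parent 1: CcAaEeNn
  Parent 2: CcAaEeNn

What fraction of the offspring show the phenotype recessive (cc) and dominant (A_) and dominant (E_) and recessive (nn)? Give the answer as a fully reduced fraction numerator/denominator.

CcAaEeNn gametes: CAEN×1, CAEn×1, CAeN×1, CAen×1, CaEN×1, CaEn×1, CaeN×1, Caen×1, cAEN×1, cAEn×1, cAeN×1, cAen×1, caEN×1, caEn×1, caeN×1, caen×1
CcAaEeNn gametes: CAEN×1, CAEn×1, CAeN×1, CAen×1, CaEN×1, CaEn×1, CaeN×1, Caen×1, cAEN×1, cAEn×1, cAeN×1, cAen×1, caEN×1, caEn×1, caeN×1, caen×1
CcAaEeNn×CcAaEeNn grid (16·16=256): CCAAEENN=1 CCAAEENn=2 CCAAEEnn=1 CCAAEeNN=2 CCAAEeNn=4 CCAAEenn=2 CCAAeeNN=1 CCAAeeNn=2 CCAAeenn=1 CCAaEENN=2 CCAaEENn=4 CCAaEEnn=2 CCAaEeNN=4 CCAaEeNn=8 CCAaEenn=4 CCAaeeNN=2 CCAaeeNn=4 CCAaeenn=2 CCaaEENN=1 CCaaEENn=2 CCaaEEnn=1 CCaaEeNN=2 CCaaEeNn=4 CCaaEenn=2 CCaaeeNN=1 CCaaeeNn=2 CCaaeenn=1 CcAAEENN=2 CcAAEENn=4 CcAAEEnn=2 CcAAEeNN=4 CcAAEeNn=8 CcAAEenn=4 CcAAeeNN=2 CcAAeeNn=4 CcAAeenn=2 CcAaEENN=4 CcAaEENn=8 CcAaEEnn=4 CcAaEeNN=8 CcAaEeNn=16 CcAaEenn=8 CcAaeeNN=4 CcAaeeNn=8 CcAaeenn=4 CcaaEENN=2 CcaaEENn=4 CcaaEEnn=2 CcaaEeNN=4 CcaaEeNn=8 CcaaEenn=4 CcaaeeNN=2 CcaaeeNn=4 Ccaaeenn=2 ccAAEENN=1 ccAAEENn=2 ccAAEEnn=1 ccAAEeNN=2 ccAAEeNn=4 ccAAEenn=2 ccAAeeNN=1 ccAAeeNn=2 ccAAeenn=1 ccAaEENN=2 ccAaEENn=4 ccAaEEnn=2 ccAaEeNN=4 ccAaEeNn=8 ccAaEenn=4 ccAaeeNN=2 ccAaeeNn=4 ccAaeenn=2 ccaaEENN=1 ccaaEENn=2 ccaaEEnn=1 ccaaEeNN=2 ccaaEeNn=4 ccaaEenn=2 ccaaeeNN=1 ccaaeeNn=2 ccaaeenn=1
cc A_ E_ nn hits 9/256; gcd=1; 9÷1/256÷1 = 9/256

P(cc A_ E_ nn) = 9/256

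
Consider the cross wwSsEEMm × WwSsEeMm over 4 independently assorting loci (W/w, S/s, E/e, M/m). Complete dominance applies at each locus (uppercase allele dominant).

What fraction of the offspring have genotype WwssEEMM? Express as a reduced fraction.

P(WwssEEMM) = 1/64

wwSsEEMm gametes: wSEM×4, wSEm×4, wsEM×4, wsEm×4
WwSsEeMm gametes: WSEM×1, WSEm×1, WSeM×1, WSem×1, WsEM×1, WsEm×1, WseM×1, Wsem×1, wSEM×1, wSEm×1, wSeM×1, wSem×1, wsEM×1, wsEm×1, wseM×1, wsem×1
wwSsEEMm×WwSsEeMm grid (16·16=256): WwSSEEMM=4 WwSSEEMm=8 WwSSEEmm=4 WwSSEeMM=4 WwSSEeMm=8 WwSSEemm=4 WwSsEEMM=8 WwSsEEMm=16 WwSsEEmm=8 WwSsEeMM=8 WwSsEeMm=16 WwSsEemm=8 WwssEEMM=4 WwssEEMm=8 WwssEEmm=4 WwssEeMM=4 WwssEeMm=8 WwssEemm=4 wwSSEEMM=4 wwSSEEMm=8 wwSSEEmm=4 wwSSEeMM=4 wwSSEeMm=8 wwSSEemm=4 wwSsEEMM=8 wwSsEEMm=16 wwSsEEmm=8 wwSsEeMM=8 wwSsEeMm=16 wwSsEemm=8 wwssEEMM=4 wwssEEMm=8 wwssEEmm=4 wwssEeMM=4 wwssEeMm=8 wwssEemm=4
WwssEEMM hits 4/256; gcd=4; 4÷4/256÷4 = 1/64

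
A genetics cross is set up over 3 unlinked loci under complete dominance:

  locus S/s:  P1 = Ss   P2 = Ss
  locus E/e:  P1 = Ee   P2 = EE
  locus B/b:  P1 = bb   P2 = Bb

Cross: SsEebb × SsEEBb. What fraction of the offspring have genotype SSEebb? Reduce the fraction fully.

SsEebb gametes: SEb×2, Seb×2, sEb×2, seb×2
SsEEBb gametes: SEB×2, SEb×2, sEB×2, sEb×2
SsEebb×SsEEBb grid (8·8=64): SSEEBb=4 SSEEbb=4 SSEeBb=4 SSEebb=4 SsEEBb=8 SsEEbb=8 SsEeBb=8 SsEebb=8 ssEEBb=4 ssEEbb=4 ssEeBb=4 ssEebb=4
SSEebb hits 4/64; gcd=4; 4÷4/64÷4 = 1/16

P(SSEebb) = 1/16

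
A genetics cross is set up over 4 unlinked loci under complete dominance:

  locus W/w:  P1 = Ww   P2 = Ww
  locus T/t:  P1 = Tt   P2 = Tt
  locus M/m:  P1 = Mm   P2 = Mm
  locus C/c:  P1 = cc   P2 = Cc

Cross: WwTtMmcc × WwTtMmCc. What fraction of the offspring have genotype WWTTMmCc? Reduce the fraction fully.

P(WWTTMmCc) = 1/64

WwTtMmcc gametes: WTMc×2, WTmc×2, WtMc×2, Wtmc×2, wTMc×2, wTmc×2, wtMc×2, wtmc×2
WwTtMmCc gametes: WTMC×1, WTMc×1, WTmC×1, WTmc×1, WtMC×1, WtMc×1, WtmC×1, Wtmc×1, wTMC×1, wTMc×1, wTmC×1, wTmc×1, wtMC×1, wtMc×1, wtmC×1, wtmc×1
WwTtMmcc×WwTtMmCc grid (16·16=256): WWTTMMCc=2 WWTTMMcc=2 WWTTMmCc=4 WWTTMmcc=4 WWTTmmCc=2 WWTTmmcc=2 WWTtMMCc=4 WWTtMMcc=4 WWTtMmCc=8 WWTtMmcc=8 WWTtmmCc=4 WWTtmmcc=4 WWttMMCc=2 WWttMMcc=2 WWttMmCc=4 WWttMmcc=4 WWttmmCc=2 WWttmmcc=2 WwTTMMCc=4 WwTTMMcc=4 WwTTMmCc=8 WwTTMmcc=8 WwTTmmCc=4 WwTTmmcc=4 WwTtMMCc=8 WwTtMMcc=8 WwTtMmCc=16 WwTtMmcc=16 WwTtmmCc=8 WwTtmmcc=8 WwttMMCc=4 WwttMMcc=4 WwttMmCc=8 WwttMmcc=8 WwttmmCc=4 Wwttmmcc=4 wwTTMMCc=2 wwTTMMcc=2 wwTTMmCc=4 wwTTMmcc=4 wwTTmmCc=2 wwTTmmcc=2 wwTtMMCc=4 wwTtMMcc=4 wwTtMmCc=8 wwTtMmcc=8 wwTtmmCc=4 wwTtmmcc=4 wwttMMCc=2 wwttMMcc=2 wwttMmCc=4 wwttMmcc=4 wwttmmCc=2 wwttmmcc=2
WWTTMmCc hits 4/256; gcd=4; 4÷4/256÷4 = 1/64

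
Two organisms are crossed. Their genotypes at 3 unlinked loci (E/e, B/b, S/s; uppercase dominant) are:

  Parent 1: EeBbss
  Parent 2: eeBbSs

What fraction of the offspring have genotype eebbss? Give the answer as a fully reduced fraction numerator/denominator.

EeBbss gametes: EBs×2, Ebs×2, eBs×2, ebs×2
eeBbSs gametes: eBS×2, eBs×2, ebS×2, ebs×2
EeBbss×eeBbSs grid (8·8=64): EeBBSs=4 EeBBss=4 EeBbSs=8 EeBbss=8 EebbSs=4 Eebbss=4 eeBBSs=4 eeBBss=4 eeBbSs=8 eeBbss=8 eebbSs=4 eebbss=4
eebbss hits 4/64; gcd=4; 4÷4/64÷4 = 1/16

P(eebbss) = 1/16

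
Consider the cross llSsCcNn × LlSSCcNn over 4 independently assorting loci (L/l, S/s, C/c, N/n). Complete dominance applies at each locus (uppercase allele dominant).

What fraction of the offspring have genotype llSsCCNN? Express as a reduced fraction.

llSsCcNn gametes: lSCN×2, lSCn×2, lScN×2, lScn×2, lsCN×2, lsCn×2, lscN×2, lscn×2
LlSSCcNn gametes: LSCN×2, LSCn×2, LScN×2, LScn×2, lSCN×2, lSCn×2, lScN×2, lScn×2
llSsCcNn×LlSSCcNn grid (16·16=256): LlSSCCNN=4 LlSSCCNn=8 LlSSCCnn=4 LlSSCcNN=8 LlSSCcNn=16 LlSSCcnn=8 LlSSccNN=4 LlSSccNn=8 LlSSccnn=4 LlSsCCNN=4 LlSsCCNn=8 LlSsCCnn=4 LlSsCcNN=8 LlSsCcNn=16 LlSsCcnn=8 LlSsccNN=4 LlSsccNn=8 LlSsccnn=4 llSSCCNN=4 llSSCCNn=8 llSSCCnn=4 llSSCcNN=8 llSSCcNn=16 llSSCcnn=8 llSSccNN=4 llSSccNn=8 llSSccnn=4 llSsCCNN=4 llSsCCNn=8 llSsCCnn=4 llSsCcNN=8 llSsCcNn=16 llSsCcnn=8 llSsccNN=4 llSsccNn=8 llSsccnn=4
llSsCCNN hits 4/256; gcd=4; 4÷4/256÷4 = 1/64

P(llSsCCNN) = 1/64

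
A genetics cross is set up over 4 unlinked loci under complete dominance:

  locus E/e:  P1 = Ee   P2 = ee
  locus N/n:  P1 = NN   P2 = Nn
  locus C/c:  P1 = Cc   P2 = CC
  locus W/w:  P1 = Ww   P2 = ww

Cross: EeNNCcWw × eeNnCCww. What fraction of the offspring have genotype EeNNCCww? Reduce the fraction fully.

EeNNCcWw gametes: ENCW×2, ENCw×2, ENcW×2, ENcw×2, eNCW×2, eNCw×2, eNcW×2, eNcw×2
eeNnCCww gametes: eNCw×8, enCw×8
EeNNCcWw×eeNnCCww grid (16·16=256): EeNNCCWw=16 EeNNCCww=16 EeNNCcWw=16 EeNNCcww=16 EeNnCCWw=16 EeNnCCww=16 EeNnCcWw=16 EeNnCcww=16 eeNNCCWw=16 eeNNCCww=16 eeNNCcWw=16 eeNNCcww=16 eeNnCCWw=16 eeNnCCww=16 eeNnCcWw=16 eeNnCcww=16
EeNNCCww hits 16/256; gcd=16; 16÷16/256÷16 = 1/16

P(EeNNCCww) = 1/16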